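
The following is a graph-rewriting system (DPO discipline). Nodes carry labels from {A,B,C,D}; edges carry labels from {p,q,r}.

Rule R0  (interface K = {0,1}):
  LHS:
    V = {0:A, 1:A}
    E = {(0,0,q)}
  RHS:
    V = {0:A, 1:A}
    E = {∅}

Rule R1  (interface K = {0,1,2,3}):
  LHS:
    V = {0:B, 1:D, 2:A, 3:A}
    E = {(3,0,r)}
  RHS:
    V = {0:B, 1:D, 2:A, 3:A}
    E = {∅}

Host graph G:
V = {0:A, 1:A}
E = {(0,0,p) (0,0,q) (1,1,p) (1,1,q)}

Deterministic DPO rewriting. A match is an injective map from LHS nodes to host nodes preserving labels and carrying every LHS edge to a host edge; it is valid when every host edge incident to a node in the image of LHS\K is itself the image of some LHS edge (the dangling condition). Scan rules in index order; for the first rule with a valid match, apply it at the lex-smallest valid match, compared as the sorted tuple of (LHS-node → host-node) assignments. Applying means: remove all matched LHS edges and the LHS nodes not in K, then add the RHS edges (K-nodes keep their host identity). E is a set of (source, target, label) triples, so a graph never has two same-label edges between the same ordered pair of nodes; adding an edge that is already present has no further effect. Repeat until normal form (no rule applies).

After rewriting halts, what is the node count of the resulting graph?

initial: |V|=2 |E|=4  E = 0-p->0 0-q->0 1-p->1 1-q->1
step 1: apply R0 at {0↦0, 1↦1}  → |V|=2 |E|=3  E = 0-p->0 1-p->1 1-q->1
step 2: apply R0 at {0↦1, 1↦0}  → |V|=2 |E|=2  E = 0-p->0 1-p->1
normal form: no rule applies after step 2
NF nodes: {0:A, 1:A}

Answer: 2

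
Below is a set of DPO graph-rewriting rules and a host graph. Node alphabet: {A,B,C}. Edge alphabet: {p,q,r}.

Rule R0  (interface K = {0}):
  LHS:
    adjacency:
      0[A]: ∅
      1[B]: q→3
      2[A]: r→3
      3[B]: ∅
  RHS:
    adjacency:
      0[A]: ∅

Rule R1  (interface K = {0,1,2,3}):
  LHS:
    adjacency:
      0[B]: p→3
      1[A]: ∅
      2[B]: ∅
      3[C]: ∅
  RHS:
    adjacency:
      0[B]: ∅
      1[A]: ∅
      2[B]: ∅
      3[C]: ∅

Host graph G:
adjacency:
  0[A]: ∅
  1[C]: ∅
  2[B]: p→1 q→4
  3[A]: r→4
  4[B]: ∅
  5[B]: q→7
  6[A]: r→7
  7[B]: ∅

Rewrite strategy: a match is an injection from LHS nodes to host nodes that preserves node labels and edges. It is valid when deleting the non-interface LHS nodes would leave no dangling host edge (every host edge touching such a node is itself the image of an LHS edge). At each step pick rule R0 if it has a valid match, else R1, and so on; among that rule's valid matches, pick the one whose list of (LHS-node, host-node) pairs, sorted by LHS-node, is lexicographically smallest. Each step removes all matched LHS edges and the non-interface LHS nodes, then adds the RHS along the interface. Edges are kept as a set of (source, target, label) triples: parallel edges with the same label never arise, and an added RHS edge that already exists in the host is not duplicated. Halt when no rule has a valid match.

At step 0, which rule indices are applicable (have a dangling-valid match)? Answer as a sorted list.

R0: 2 valid matches — {0↦0, 1↦5, 2↦6, 3↦7}, {0↦3, 1↦5, 2↦6, 3↦7}
R1: 9 valid matches — {0↦2, 1↦0, 2↦4, 3↦1}, {0↦2, 1↦0, 2↦5, 3↦1}, {0↦2, 1↦0, 2↦7, 3↦1} (+6 more)

Answer: [R0,R1]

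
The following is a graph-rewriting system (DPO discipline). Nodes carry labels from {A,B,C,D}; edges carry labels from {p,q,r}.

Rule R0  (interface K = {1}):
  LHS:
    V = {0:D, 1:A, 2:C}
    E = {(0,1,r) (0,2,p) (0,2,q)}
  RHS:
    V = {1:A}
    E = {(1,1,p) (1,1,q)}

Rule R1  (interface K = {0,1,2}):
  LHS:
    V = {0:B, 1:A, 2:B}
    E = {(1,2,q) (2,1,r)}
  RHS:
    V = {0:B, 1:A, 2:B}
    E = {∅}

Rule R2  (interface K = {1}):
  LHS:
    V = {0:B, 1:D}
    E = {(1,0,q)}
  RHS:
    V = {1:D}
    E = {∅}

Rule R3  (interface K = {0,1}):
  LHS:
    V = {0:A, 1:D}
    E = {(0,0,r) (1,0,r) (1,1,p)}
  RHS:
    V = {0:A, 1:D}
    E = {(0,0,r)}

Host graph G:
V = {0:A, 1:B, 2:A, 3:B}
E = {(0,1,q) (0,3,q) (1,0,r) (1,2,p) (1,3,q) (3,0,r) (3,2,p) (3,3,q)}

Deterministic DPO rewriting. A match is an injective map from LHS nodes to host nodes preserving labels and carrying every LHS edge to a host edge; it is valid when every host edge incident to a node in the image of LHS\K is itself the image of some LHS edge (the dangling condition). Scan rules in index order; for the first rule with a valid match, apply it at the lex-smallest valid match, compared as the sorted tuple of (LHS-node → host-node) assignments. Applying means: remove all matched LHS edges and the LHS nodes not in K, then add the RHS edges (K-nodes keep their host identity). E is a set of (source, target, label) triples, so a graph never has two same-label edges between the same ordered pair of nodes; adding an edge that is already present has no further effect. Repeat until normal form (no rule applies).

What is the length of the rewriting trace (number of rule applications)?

Answer: 2

Steps:
[0] host  ⇒  4 nodes, 8 edges  {0-q->1 0-q->3 1-r->0 1-p->2 1-q->3 3-r->0 3-p->2 3-q->3}
[1] R1 @ {0↦1, 1↦0, 2↦3}  ⇒  4 nodes, 6 edges  {0-q->1 1-r->0 1-p->2 1-q->3 3-p->2 3-q->3}
[2] R1 @ {0↦3, 1↦0, 2↦1}  ⇒  4 nodes, 4 edges  {1-p->2 1-q->3 3-p->2 3-q->3}
halt: no rule applies after step 2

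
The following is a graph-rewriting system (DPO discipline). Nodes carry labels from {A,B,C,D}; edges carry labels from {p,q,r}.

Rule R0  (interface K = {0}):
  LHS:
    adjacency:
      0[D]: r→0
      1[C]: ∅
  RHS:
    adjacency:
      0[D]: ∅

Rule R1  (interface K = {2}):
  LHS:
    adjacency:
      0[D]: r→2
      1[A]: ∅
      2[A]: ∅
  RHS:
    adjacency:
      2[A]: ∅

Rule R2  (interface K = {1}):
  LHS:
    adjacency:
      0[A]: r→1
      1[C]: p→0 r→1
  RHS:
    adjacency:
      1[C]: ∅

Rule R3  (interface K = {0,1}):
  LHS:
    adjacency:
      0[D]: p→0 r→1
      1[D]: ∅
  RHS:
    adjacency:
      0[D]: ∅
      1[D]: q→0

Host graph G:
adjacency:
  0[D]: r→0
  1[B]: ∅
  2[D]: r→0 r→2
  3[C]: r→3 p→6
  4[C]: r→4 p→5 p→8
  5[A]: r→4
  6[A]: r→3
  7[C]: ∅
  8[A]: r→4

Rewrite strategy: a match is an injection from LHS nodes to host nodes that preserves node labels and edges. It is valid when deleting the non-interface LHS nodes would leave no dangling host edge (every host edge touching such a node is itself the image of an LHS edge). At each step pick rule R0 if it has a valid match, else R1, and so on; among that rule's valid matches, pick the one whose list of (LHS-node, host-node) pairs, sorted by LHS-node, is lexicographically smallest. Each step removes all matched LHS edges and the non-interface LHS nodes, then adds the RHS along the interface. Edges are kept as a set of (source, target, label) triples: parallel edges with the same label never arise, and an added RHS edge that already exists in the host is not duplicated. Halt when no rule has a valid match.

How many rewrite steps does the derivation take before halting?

start.  V:9 E:11  edges: 0-r->0 2-r->0 2-r->2 3-r->3 3-p->6 4-r->4 4-p->5 4-p->8 5-r->4 6-r->3 8-r->4
1. fire R0 via {0↦0, 1↦7}  →  V:8 E:10  edges: 2-r->0 2-r->2 3-r->3 3-p->6 4-r->4 4-p->5 4-p->8 5-r->4 6-r->3 8-r->4
2. fire R2 via {0↦5, 1↦4}  →  V:7 E:7  edges: 2-r->0 2-r->2 3-r->3 3-p->6 4-p->8 6-r->3 8-r->4
3. fire R2 via {0↦6, 1↦3}  →  V:6 E:4  edges: 2-r->0 2-r->2 4-p->8 8-r->4
4. fire R0 via {0↦2, 1↦3}  →  V:5 E:3  edges: 2-r->0 4-p->8 8-r->4
halt: no rule applies after step 4

Answer: 4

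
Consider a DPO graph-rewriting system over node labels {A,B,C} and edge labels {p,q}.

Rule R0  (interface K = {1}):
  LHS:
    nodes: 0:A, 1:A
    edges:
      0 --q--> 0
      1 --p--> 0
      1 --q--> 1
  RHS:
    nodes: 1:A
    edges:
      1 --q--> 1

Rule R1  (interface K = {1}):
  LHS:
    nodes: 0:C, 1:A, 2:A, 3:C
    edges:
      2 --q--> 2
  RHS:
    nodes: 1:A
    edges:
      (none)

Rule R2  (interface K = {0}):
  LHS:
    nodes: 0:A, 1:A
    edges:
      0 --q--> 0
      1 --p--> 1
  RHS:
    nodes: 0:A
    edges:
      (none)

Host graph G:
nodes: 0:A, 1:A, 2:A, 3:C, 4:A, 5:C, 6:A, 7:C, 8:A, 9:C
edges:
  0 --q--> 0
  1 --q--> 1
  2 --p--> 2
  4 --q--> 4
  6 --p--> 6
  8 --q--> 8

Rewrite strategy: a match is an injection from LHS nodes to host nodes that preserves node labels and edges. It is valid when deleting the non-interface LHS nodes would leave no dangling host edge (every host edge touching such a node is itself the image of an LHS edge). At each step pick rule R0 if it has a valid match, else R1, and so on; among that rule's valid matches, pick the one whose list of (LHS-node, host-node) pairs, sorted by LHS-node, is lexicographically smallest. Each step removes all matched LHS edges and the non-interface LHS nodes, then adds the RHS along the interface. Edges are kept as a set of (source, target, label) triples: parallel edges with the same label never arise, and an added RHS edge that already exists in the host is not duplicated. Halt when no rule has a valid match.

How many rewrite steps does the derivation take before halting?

Answer: 4

Derivation:
[0] host  ⇒  10 nodes, 6 edges  {0-q->0 1-q->1 2-p->2 4-q->4 6-p->6 8-q->8}
[1] R1 @ {0↦3, 1↦0, 2↦1, 3↦5}  ⇒  7 nodes, 5 edges  {0-q->0 2-p->2 4-q->4 6-p->6 8-q->8}
[2] R1 @ {0↦7, 1↦0, 2↦4, 3↦9}  ⇒  4 nodes, 4 edges  {0-q->0 2-p->2 6-p->6 8-q->8}
[3] R2 @ {0↦0, 1↦2}  ⇒  3 nodes, 2 edges  {6-p->6 8-q->8}
[4] R2 @ {0↦8, 1↦6}  ⇒  2 nodes, 0 edges  {∅}
final graph: no rule applies after step 4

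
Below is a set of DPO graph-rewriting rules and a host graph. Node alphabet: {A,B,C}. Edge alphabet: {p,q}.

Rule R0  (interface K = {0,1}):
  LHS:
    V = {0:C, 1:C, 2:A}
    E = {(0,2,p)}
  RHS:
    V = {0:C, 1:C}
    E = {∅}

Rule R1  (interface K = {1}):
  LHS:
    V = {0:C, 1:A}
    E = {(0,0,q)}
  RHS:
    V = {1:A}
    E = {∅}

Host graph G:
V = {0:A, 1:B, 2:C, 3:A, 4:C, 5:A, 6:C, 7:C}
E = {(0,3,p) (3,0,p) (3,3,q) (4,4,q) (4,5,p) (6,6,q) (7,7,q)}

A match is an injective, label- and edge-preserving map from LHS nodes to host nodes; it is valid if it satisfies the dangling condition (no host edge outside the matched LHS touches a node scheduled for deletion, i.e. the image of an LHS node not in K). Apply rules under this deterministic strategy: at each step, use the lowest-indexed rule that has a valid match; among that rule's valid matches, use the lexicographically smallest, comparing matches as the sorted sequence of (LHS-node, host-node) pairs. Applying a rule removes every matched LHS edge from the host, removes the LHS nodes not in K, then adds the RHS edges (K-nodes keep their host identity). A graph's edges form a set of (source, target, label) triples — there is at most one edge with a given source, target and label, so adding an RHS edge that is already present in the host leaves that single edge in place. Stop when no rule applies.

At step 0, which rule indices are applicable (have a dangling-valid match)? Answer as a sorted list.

R0: 3 valid matches — {0↦4, 1↦2, 2↦5}, {0↦4, 1↦6, 2↦5}, {0↦4, 1↦7, 2↦5}
R1: 6 valid matches — {0↦6, 1↦0}, {0↦6, 1↦3}, {0↦6, 1↦5} (+3 more)

Answer: [R0,R1]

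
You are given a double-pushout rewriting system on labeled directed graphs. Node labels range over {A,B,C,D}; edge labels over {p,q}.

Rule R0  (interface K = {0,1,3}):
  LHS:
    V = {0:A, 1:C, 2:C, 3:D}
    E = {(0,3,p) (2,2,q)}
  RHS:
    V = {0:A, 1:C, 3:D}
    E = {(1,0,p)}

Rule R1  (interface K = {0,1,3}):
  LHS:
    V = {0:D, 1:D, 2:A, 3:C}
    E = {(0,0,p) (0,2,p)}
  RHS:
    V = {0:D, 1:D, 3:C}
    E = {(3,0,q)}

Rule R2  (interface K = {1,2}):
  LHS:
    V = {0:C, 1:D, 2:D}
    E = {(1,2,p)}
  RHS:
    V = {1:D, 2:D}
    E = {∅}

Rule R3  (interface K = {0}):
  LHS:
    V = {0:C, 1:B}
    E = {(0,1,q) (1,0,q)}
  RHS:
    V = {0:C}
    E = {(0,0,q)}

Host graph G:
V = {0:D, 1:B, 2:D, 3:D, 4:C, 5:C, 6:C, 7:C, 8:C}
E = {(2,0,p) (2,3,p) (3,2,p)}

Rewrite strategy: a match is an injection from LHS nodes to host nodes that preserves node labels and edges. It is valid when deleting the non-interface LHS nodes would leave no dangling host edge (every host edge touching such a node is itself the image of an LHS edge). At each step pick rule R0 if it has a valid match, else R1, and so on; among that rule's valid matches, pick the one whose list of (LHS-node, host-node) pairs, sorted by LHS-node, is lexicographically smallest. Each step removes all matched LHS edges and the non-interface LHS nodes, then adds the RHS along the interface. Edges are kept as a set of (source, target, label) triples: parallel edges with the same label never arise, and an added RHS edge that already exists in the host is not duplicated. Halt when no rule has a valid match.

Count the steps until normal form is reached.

initial: |V|=9 |E|=3  E = 2-p->0 2-p->3 3-p->2
step 1: apply R2 at {0↦4, 1↦2, 2↦0}  → |V|=8 |E|=2  E = 2-p->3 3-p->2
step 2: apply R2 at {0↦5, 1↦2, 2↦3}  → |V|=7 |E|=1  E = 3-p->2
step 3: apply R2 at {0↦6, 1↦3, 2↦2}  → |V|=6 |E|=0  E = ∅
normal form: no rule applies after step 3

Answer: 3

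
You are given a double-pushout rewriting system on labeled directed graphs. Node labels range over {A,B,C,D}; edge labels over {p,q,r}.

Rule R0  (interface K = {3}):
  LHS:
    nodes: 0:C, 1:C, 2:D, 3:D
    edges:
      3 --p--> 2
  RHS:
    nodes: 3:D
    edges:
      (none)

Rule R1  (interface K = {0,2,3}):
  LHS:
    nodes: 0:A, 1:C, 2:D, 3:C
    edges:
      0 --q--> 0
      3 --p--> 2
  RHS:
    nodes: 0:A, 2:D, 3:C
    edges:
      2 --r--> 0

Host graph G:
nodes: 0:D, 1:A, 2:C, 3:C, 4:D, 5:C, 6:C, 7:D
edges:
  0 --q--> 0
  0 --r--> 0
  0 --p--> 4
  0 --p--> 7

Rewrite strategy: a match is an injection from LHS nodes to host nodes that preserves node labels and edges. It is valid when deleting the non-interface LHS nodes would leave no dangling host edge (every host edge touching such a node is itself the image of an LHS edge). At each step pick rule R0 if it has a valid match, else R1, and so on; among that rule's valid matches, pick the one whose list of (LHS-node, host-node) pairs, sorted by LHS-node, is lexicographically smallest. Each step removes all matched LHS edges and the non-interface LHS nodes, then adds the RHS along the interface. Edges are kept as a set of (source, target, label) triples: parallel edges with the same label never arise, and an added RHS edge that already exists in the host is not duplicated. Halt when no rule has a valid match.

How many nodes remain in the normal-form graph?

start.  V:8 E:4  edges: 0-q->0 0-r->0 0-p->4 0-p->7
1. fire R0 via {0↦2, 1↦3, 2↦4, 3↦0}  →  V:5 E:3  edges: 0-q->0 0-r->0 0-p->7
2. fire R0 via {0↦5, 1↦6, 2↦7, 3↦0}  →  V:2 E:2  edges: 0-q->0 0-r->0
normal form: no rule applies after step 2
NF nodes: {0:D, 1:A}

Answer: 2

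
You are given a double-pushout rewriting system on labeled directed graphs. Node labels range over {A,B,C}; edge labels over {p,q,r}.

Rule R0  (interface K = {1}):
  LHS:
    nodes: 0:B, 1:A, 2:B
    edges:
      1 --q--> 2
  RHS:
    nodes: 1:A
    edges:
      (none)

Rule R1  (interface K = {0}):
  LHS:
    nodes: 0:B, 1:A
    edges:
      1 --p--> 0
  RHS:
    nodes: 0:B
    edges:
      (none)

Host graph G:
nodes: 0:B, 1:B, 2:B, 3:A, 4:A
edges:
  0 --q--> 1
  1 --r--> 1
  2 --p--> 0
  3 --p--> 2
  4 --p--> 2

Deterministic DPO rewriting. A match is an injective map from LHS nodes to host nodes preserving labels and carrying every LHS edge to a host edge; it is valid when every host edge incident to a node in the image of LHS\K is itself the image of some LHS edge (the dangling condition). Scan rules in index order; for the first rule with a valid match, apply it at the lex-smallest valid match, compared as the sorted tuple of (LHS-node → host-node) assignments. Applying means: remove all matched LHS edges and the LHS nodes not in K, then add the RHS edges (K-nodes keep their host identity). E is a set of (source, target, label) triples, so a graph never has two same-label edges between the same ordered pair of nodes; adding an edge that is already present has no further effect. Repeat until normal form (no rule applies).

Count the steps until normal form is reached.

[0] host  ⇒  5 nodes, 5 edges  {0-q->1 1-r->1 2-p->0 3-p->2 4-p->2}
[1] R1 @ {0↦2, 1↦3}  ⇒  4 nodes, 4 edges  {0-q->1 1-r->1 2-p->0 4-p->2}
[2] R1 @ {0↦2, 1↦4}  ⇒  3 nodes, 3 edges  {0-q->1 1-r->1 2-p->0}
halt: no rule applies after step 2

Answer: 2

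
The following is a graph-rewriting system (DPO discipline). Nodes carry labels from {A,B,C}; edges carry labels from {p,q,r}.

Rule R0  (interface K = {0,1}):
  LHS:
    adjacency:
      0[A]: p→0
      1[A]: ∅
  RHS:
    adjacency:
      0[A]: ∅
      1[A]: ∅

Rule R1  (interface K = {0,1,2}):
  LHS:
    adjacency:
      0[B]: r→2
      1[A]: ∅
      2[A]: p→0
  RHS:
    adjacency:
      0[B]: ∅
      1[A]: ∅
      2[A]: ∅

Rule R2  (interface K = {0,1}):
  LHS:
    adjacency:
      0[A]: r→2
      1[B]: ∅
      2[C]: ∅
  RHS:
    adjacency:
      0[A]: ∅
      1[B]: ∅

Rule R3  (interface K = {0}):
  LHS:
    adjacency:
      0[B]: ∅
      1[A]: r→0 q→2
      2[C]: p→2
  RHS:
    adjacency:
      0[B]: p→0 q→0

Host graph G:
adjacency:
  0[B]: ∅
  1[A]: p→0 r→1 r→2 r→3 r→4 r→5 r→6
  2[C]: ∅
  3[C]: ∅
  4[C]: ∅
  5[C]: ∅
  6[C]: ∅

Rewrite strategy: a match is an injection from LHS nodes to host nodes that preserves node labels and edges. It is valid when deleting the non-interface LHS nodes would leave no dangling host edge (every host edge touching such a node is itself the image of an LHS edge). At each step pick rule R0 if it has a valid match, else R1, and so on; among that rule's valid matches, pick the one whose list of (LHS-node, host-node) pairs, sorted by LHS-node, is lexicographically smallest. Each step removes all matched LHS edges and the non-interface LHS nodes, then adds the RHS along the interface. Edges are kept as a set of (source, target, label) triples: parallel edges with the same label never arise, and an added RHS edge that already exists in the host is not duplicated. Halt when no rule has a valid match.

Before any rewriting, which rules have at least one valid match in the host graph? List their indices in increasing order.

Answer: [R2]

Steps:
R0: no valid match — LHS pattern not found
R1: no valid match — LHS pattern not found
R2: 5 valid matches — {0↦1, 1↦0, 2↦2}, {0↦1, 1↦0, 2↦3}, {0↦1, 1↦0, 2↦4} (+2 more)
R3: no valid match — LHS pattern not found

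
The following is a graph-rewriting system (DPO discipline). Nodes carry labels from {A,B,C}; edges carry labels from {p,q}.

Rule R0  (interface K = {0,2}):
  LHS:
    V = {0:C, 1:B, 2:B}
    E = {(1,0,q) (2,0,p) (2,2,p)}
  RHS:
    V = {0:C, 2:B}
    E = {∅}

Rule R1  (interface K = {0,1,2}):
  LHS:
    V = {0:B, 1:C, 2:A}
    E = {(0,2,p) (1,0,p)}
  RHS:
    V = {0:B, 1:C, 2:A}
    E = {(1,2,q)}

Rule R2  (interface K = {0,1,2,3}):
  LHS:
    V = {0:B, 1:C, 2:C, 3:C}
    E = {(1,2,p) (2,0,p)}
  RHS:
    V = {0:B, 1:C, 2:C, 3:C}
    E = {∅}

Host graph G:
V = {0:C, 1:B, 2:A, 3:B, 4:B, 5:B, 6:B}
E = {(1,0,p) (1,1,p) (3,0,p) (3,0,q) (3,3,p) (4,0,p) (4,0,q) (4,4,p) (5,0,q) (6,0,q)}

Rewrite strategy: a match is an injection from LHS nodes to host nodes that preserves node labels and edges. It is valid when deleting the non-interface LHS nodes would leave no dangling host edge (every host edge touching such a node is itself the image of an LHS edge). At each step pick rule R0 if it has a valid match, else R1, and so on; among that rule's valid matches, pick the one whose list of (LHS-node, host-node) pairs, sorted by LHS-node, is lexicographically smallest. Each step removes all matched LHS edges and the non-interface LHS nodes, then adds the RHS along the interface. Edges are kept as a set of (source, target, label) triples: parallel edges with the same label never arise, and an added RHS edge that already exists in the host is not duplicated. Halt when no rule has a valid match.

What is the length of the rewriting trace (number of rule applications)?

[0] host  ⇒  7 nodes, 10 edges  {1-p->0 1-p->1 3-p->0 3-q->0 3-p->3 4-p->0 4-q->0 4-p->4 5-q->0 6-q->0}
[1] R0 @ {0↦0, 1↦5, 2↦1}  ⇒  6 nodes, 7 edges  {3-p->0 3-q->0 3-p->3 4-p->0 4-q->0 4-p->4 6-q->0}
[2] R0 @ {0↦0, 1↦6, 2↦3}  ⇒  5 nodes, 4 edges  {3-q->0 4-p->0 4-q->0 4-p->4}
[3] R0 @ {0↦0, 1↦3, 2↦4}  ⇒  4 nodes, 1 edges  {4-q->0}
halt: no rule applies after step 3

Answer: 3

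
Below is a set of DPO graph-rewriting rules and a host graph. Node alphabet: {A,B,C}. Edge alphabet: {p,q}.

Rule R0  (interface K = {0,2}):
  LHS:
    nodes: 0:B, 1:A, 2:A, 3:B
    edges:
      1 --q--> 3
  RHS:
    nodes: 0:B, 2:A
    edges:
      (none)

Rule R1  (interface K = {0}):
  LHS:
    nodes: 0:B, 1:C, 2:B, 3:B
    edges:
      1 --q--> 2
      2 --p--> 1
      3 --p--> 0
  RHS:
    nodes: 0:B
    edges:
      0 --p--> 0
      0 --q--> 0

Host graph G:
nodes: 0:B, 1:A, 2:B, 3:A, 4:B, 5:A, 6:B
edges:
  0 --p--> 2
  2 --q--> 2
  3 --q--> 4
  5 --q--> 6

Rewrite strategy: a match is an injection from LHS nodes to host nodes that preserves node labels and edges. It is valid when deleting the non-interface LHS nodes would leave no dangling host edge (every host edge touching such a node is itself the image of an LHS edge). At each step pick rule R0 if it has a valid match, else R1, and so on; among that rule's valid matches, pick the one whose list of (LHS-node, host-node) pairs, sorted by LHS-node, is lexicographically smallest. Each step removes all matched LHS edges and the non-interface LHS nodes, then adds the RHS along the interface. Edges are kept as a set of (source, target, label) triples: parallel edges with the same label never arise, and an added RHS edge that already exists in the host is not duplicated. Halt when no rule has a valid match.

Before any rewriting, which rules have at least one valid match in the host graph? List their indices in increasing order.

Answer: [R0]

Steps:
R0: 12 valid matches — {0↦0, 1↦3, 2↦1, 3↦4}, {0↦0, 1↦3, 2↦5, 3↦4}, {0↦0, 1↦5, 2↦1, 3↦6} (+9 more)
R1: no valid match — LHS pattern not found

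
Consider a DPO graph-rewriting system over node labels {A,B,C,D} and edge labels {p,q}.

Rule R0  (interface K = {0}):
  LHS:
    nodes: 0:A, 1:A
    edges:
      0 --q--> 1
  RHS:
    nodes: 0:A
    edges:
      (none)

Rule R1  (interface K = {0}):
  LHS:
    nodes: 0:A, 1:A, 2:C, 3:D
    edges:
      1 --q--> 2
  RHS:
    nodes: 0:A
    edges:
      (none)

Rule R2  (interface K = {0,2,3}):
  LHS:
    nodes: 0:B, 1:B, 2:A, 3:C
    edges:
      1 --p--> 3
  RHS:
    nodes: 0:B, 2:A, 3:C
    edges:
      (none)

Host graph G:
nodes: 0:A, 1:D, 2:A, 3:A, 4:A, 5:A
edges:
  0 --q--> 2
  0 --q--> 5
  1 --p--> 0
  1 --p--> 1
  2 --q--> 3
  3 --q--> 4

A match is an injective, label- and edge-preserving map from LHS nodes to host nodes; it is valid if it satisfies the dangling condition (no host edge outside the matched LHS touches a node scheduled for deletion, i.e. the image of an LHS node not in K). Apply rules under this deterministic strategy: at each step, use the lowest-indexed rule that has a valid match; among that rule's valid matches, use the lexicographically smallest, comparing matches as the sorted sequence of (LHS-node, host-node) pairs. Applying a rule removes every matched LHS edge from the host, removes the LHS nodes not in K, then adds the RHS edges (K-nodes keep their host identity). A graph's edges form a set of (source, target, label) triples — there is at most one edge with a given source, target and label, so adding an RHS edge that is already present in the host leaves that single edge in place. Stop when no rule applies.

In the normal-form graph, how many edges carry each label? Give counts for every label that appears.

initial: |V|=6 |E|=6  E = 0-q->2 0-q->5 1-p->0 1-p->1 2-q->3 3-q->4
step 1: apply R0 at {0↦0, 1↦5}  → |V|=5 |E|=5  E = 0-q->2 1-p->0 1-p->1 2-q->3 3-q->4
step 2: apply R0 at {0↦3, 1↦4}  → |V|=4 |E|=4  E = 0-q->2 1-p->0 1-p->1 2-q->3
step 3: apply R0 at {0↦2, 1↦3}  → |V|=3 |E|=3  E = 0-q->2 1-p->0 1-p->1
step 4: apply R0 at {0↦0, 1↦2}  → |V|=2 |E|=2  E = 1-p->0 1-p->1
final graph: no rule applies after step 4
NF edges: [(1, 0, 'p'), (1, 1, 'p')]

Answer: p:2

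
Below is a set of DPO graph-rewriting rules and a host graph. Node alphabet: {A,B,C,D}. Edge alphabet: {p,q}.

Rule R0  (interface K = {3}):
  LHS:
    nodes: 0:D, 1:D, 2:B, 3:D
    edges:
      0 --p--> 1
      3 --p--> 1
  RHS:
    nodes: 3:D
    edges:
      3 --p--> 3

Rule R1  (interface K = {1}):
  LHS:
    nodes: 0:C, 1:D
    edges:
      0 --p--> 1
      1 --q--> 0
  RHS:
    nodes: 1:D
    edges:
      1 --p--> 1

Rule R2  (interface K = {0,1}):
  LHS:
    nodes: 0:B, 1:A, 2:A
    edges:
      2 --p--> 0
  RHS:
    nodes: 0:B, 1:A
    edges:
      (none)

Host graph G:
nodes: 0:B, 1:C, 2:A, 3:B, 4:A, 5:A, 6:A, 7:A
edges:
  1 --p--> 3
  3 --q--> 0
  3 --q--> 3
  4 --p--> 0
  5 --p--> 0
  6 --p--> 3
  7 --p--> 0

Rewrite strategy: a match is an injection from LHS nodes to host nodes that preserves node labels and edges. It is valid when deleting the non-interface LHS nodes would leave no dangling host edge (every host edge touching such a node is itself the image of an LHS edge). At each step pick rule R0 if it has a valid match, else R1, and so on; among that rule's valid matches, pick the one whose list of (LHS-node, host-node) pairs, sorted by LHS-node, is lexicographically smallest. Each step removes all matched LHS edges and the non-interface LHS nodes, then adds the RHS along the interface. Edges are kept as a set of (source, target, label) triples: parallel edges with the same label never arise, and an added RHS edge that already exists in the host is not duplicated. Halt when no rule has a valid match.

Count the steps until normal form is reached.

Answer: 4

Derivation:
start.  V:8 E:7  edges: 1-p->3 3-q->0 3-q->3 4-p->0 5-p->0 6-p->3 7-p->0
1. fire R2 via {0↦0, 1↦2, 2↦4}  →  V:7 E:6  edges: 1-p->3 3-q->0 3-q->3 5-p->0 6-p->3 7-p->0
2. fire R2 via {0↦0, 1↦2, 2↦5}  →  V:6 E:5  edges: 1-p->3 3-q->0 3-q->3 6-p->3 7-p->0
3. fire R2 via {0↦0, 1↦2, 2↦7}  →  V:5 E:4  edges: 1-p->3 3-q->0 3-q->3 6-p->3
4. fire R2 via {0↦3, 1↦2, 2↦6}  →  V:4 E:3  edges: 1-p->3 3-q->0 3-q->3
final graph: no rule applies after step 4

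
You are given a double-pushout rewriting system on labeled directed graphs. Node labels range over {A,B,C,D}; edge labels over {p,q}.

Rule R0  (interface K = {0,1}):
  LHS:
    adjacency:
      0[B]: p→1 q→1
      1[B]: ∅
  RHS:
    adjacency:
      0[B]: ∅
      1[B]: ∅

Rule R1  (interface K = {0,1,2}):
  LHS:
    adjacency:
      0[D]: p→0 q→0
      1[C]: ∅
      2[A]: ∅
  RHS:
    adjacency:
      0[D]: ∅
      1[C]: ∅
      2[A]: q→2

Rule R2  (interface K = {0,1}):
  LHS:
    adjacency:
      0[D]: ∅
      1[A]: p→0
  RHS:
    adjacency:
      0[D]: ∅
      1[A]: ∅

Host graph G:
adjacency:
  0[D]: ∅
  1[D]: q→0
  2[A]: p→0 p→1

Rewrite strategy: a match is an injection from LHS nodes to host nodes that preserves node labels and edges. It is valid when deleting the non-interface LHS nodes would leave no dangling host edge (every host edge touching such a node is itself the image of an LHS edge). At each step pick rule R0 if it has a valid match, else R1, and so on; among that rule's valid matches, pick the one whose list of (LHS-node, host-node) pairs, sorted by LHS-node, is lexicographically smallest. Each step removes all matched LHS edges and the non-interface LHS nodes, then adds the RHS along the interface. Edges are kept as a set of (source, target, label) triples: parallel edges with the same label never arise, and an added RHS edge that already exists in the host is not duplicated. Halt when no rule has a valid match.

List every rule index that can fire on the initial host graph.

R0: no valid match — LHS pattern not found
R1: no valid match — LHS pattern not found
R2: 2 valid matches — {0↦0, 1↦2}, {0↦1, 1↦2}

Answer: [R2]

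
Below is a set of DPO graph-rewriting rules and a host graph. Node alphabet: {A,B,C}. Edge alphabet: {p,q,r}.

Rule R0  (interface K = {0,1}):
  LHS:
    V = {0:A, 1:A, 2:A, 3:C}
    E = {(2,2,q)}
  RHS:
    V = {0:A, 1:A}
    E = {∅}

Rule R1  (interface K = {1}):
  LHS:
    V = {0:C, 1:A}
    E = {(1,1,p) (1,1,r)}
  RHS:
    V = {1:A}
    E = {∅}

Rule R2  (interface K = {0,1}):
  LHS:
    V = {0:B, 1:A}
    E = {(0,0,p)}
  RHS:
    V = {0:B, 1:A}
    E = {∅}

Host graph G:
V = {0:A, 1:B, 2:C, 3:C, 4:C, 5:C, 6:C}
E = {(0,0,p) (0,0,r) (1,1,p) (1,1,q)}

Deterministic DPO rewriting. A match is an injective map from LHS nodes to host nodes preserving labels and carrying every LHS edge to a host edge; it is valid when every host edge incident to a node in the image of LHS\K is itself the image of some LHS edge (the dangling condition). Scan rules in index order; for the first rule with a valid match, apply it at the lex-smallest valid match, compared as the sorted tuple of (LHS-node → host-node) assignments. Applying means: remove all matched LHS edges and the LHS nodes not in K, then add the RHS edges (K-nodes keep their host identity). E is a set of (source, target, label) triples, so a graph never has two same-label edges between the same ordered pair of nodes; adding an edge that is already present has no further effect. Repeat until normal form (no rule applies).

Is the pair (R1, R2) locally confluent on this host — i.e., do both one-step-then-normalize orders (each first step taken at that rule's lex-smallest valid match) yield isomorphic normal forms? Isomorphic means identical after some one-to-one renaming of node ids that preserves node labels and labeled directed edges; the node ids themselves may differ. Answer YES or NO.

Answer: YES

Rewrite trace:
branch R1-first: apply at {0↦2, 1↦0} → |E|=2, then 1 more step(s) → NF |V|=6 |E|=1 V={0:A, 1:B, 3:C, 4:C, 5:C, 6:C} E=1-q->1
branch R2-first: apply at {0↦1, 1↦0} → |E|=3, then 1 more step(s) → NF |V|=6 |E|=1 V={0:A, 1:B, 3:C, 4:C, 5:C, 6:C} E=1-q->1
graphs isomorphic (equal up to label-preserving node renaming)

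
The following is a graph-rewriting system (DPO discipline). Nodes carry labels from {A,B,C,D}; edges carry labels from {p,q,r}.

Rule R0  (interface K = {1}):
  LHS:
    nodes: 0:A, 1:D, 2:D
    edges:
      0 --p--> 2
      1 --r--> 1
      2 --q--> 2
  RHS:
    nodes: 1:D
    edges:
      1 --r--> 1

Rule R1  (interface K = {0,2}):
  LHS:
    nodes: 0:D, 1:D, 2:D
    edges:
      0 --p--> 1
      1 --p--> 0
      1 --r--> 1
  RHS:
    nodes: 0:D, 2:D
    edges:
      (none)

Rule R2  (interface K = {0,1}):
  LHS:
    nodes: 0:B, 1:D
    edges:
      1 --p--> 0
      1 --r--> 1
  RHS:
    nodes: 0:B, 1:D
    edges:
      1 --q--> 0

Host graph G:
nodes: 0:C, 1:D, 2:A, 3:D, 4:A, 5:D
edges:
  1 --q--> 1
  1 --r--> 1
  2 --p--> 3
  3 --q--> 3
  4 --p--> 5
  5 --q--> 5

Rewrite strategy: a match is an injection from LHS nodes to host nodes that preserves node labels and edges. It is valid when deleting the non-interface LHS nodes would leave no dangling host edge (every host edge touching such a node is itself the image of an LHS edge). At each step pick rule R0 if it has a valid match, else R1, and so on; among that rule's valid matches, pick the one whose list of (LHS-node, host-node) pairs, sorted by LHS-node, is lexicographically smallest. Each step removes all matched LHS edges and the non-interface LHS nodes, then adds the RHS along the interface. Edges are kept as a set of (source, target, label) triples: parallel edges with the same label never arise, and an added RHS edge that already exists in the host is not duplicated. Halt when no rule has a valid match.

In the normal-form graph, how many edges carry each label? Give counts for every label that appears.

[0] host  ⇒  6 nodes, 6 edges  {1-q->1 1-r->1 2-p->3 3-q->3 4-p->5 5-q->5}
[1] R0 @ {0↦2, 1↦1, 2↦3}  ⇒  4 nodes, 4 edges  {1-q->1 1-r->1 4-p->5 5-q->5}
[2] R0 @ {0↦4, 1↦1, 2↦5}  ⇒  2 nodes, 2 edges  {1-q->1 1-r->1}
normal form: no rule applies after step 2
NF edges: [(1, 1, 'q'), (1, 1, 'r')]

Answer: q:1 r:1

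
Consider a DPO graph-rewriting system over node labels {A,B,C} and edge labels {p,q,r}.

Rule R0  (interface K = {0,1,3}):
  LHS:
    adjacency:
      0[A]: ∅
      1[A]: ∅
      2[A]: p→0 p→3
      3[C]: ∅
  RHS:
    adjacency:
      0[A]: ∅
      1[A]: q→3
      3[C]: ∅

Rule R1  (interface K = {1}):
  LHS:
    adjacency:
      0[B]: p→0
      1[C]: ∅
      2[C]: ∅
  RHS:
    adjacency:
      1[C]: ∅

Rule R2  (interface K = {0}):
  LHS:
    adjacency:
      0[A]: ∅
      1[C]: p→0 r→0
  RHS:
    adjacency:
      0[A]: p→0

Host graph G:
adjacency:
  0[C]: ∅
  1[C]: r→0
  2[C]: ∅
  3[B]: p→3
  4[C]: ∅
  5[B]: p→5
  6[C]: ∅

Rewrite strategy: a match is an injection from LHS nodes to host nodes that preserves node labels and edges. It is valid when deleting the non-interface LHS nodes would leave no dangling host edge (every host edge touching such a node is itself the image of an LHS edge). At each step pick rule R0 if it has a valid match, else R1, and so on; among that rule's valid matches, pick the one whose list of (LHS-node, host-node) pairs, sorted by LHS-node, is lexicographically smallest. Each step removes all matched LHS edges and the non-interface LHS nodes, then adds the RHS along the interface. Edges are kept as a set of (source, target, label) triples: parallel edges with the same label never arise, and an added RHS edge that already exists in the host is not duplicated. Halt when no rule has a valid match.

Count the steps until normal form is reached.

initial: |V|=7 |E|=3  E = 1-r->0 3-p->3 5-p->5
step 1: apply R1 at {0↦3, 1↦0, 2↦2}  → |V|=5 |E|=2  E = 1-r->0 5-p->5
step 2: apply R1 at {0↦5, 1↦0, 2↦4}  → |V|=3 |E|=1  E = 1-r->0
final graph: no rule applies after step 2

Answer: 2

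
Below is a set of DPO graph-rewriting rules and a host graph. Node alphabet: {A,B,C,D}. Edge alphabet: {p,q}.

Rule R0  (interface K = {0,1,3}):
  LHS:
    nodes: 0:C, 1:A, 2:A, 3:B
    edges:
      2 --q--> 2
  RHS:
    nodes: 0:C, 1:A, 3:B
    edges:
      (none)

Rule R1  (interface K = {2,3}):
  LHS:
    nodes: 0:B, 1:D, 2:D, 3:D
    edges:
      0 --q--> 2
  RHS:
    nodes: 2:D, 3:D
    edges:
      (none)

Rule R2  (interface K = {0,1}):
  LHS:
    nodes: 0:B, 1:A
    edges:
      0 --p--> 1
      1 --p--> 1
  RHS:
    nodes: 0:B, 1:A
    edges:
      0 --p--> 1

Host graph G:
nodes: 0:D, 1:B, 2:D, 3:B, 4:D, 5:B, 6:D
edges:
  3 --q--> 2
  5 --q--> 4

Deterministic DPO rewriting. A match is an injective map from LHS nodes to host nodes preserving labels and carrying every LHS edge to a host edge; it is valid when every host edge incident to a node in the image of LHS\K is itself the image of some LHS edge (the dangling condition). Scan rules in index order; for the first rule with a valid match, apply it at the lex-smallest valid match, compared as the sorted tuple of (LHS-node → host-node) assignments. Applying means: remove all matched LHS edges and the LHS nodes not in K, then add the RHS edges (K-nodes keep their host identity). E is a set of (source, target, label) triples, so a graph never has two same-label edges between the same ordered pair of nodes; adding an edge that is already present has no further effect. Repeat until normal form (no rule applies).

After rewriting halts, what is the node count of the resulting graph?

Answer: 3

Rewrite trace:
[0] host  ⇒  7 nodes, 2 edges  {3-q->2 5-q->4}
[1] R1 @ {0↦3, 1↦0, 2↦2, 3↦4}  ⇒  5 nodes, 1 edges  {5-q->4}
[2] R1 @ {0↦5, 1↦2, 2↦4, 3↦6}  ⇒  3 nodes, 0 edges  {∅}
halt: no rule applies after step 2
NF nodes: {1:B, 4:D, 6:D}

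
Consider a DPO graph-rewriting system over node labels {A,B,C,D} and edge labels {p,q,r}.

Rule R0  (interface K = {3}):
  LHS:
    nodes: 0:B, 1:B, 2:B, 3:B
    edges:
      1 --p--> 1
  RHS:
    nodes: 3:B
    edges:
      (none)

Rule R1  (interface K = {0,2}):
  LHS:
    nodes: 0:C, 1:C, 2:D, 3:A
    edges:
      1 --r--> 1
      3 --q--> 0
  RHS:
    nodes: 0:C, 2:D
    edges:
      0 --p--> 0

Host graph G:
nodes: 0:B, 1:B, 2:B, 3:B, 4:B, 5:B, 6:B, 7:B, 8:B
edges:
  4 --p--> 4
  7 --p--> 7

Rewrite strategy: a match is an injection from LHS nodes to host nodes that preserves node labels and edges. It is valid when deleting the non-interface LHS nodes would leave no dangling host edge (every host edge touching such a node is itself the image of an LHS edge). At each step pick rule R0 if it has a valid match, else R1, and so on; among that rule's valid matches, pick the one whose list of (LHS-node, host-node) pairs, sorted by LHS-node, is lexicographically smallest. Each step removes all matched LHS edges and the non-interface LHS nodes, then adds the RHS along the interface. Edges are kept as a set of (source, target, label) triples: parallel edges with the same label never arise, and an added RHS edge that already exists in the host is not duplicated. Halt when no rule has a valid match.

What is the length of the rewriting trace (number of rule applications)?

Answer: 2

Derivation:
start.  V:9 E:2  edges: 4-p->4 7-p->7
1. fire R0 via {0↦0, 1↦4, 2↦1, 3↦2}  →  V:6 E:1  edges: 7-p->7
2. fire R0 via {0↦2, 1↦7, 2↦3, 3↦5}  →  V:3 E:0  edges: ∅
normal form: no rule applies after step 2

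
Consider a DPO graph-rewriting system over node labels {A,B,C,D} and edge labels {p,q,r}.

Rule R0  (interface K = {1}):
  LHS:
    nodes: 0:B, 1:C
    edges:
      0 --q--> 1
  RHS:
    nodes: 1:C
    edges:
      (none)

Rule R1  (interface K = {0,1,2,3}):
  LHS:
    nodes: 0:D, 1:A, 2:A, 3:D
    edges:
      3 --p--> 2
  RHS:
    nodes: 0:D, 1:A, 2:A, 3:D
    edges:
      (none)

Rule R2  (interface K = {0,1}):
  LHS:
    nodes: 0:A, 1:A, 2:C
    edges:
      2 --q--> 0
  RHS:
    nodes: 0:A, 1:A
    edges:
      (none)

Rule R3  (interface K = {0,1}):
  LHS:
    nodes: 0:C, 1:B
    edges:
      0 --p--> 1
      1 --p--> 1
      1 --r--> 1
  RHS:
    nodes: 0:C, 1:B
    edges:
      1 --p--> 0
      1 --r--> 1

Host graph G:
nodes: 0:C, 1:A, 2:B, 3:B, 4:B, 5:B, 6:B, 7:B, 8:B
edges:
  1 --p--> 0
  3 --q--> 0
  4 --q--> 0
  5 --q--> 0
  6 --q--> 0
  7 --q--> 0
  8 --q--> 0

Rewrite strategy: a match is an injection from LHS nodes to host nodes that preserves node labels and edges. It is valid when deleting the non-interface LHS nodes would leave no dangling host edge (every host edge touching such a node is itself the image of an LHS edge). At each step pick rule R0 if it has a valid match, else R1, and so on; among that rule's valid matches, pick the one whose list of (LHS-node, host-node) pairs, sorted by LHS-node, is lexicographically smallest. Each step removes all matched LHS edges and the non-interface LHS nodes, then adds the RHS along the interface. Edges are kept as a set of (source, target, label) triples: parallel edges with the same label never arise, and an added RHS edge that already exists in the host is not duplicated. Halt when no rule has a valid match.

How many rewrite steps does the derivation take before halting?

Answer: 6

Derivation:
[0] host  ⇒  9 nodes, 7 edges  {1-p->0 3-q->0 4-q->0 5-q->0 6-q->0 7-q->0 8-q->0}
[1] R0 @ {0↦3, 1↦0}  ⇒  8 nodes, 6 edges  {1-p->0 4-q->0 5-q->0 6-q->0 7-q->0 8-q->0}
[2] R0 @ {0↦4, 1↦0}  ⇒  7 nodes, 5 edges  {1-p->0 5-q->0 6-q->0 7-q->0 8-q->0}
[3] R0 @ {0↦5, 1↦0}  ⇒  6 nodes, 4 edges  {1-p->0 6-q->0 7-q->0 8-q->0}
[4] R0 @ {0↦6, 1↦0}  ⇒  5 nodes, 3 edges  {1-p->0 7-q->0 8-q->0}
[5] R0 @ {0↦7, 1↦0}  ⇒  4 nodes, 2 edges  {1-p->0 8-q->0}
[6] R0 @ {0↦8, 1↦0}  ⇒  3 nodes, 1 edges  {1-p->0}
final graph: no rule applies after step 6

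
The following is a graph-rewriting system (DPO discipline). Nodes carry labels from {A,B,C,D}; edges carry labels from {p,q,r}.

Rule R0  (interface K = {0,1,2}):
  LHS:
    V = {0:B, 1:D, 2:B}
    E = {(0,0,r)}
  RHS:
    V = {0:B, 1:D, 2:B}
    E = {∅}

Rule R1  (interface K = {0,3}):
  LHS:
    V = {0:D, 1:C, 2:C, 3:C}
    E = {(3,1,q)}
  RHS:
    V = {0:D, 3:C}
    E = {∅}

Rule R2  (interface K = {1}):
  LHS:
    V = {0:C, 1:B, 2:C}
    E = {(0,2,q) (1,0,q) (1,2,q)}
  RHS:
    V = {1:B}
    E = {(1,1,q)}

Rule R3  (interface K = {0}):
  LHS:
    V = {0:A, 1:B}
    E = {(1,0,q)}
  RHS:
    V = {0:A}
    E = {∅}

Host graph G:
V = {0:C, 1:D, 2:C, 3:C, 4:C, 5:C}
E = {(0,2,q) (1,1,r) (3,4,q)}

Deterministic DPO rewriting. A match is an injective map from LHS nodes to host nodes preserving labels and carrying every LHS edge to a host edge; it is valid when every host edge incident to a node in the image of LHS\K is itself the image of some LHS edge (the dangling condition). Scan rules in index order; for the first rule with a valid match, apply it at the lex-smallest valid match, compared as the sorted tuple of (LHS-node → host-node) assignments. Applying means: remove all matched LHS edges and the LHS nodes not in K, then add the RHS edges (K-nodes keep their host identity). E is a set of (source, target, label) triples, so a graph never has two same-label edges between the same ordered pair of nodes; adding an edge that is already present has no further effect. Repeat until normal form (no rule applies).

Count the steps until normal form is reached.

Answer: 2

Steps:
initial: |V|=6 |E|=3  E = 0-q->2 1-r->1 3-q->4
step 1: apply R1 at {0↦1, 1↦2, 2↦5, 3↦0}  → |V|=4 |E|=2  E = 1-r->1 3-q->4
step 2: apply R1 at {0↦1, 1↦4, 2↦0, 3↦3}  → |V|=2 |E|=1  E = 1-r->1
final graph: no rule applies after step 2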